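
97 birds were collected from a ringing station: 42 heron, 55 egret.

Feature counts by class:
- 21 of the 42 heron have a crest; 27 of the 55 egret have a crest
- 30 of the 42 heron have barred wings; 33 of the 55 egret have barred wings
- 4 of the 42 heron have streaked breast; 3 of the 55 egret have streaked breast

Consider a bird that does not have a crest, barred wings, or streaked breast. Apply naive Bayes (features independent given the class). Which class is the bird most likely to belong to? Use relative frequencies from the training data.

heron: (42/97) × (21/42) × (12/42) × (38/42) ≈ 0.0559647
egret: (55/97) × (28/55) × (22/55) × (52/55) ≈ 0.109166
Highest score → egret.

egret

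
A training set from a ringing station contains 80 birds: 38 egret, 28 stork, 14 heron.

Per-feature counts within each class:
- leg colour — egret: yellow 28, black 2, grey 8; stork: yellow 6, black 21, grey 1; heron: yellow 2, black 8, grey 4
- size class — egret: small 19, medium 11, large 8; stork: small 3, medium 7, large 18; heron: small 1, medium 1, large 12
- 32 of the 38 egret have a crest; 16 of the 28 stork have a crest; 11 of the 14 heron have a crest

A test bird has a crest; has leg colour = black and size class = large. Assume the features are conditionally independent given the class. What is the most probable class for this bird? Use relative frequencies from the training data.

stork

egret: (38/80) × (2/38) × (8/38) × (32/38) ≈ 0.00443213
stork: (28/80) × (21/28) × (18/28) × (16/28) ≈ 0.0964286
heron: (14/80) × (8/14) × (12/14) × (11/14) ≈ 0.0673469
Highest score → stork.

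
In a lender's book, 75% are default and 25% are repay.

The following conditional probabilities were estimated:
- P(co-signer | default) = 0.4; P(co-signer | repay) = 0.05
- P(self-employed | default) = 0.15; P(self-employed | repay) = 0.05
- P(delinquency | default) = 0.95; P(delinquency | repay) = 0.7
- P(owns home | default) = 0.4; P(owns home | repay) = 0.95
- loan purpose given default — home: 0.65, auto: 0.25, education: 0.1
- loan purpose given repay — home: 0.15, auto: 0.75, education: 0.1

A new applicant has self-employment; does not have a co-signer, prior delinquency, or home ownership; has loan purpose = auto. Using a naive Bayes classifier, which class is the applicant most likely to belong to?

default

default: 0.75 × (1−0.4) × 0.15 × (1−0.95) × (1−0.4) × 0.25 = 0.00050625
repay: 0.25 × (1−0.05) × 0.05 × (1−0.7) × (1−0.95) × 0.75 = 0.00013359375
Highest score → default.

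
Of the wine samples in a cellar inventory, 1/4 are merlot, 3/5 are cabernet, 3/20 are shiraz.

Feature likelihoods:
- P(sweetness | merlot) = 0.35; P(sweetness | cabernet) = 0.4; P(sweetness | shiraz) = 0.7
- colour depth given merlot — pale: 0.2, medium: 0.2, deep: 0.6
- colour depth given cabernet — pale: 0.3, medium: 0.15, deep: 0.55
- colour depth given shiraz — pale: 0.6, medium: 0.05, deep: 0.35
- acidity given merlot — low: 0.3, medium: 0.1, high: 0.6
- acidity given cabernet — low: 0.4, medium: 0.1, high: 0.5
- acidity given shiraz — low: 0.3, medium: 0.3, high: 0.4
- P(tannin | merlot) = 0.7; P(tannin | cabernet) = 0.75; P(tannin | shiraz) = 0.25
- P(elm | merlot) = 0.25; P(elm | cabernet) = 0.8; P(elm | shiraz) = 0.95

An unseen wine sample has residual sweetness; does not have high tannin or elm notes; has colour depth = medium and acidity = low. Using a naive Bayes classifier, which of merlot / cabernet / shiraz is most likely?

merlot

merlot: 0.25 × 0.35 × 0.2 × 0.3 × (1−0.7) × (1−0.25) = 0.00118125
cabernet: 0.6 × 0.4 × 0.15 × 0.4 × (1−0.75) × (1−0.8) = 0.00072
shiraz: 0.15 × 0.7 × 0.05 × 0.3 × (1−0.25) × (1−0.95) = 0.0000590625
Highest score → merlot.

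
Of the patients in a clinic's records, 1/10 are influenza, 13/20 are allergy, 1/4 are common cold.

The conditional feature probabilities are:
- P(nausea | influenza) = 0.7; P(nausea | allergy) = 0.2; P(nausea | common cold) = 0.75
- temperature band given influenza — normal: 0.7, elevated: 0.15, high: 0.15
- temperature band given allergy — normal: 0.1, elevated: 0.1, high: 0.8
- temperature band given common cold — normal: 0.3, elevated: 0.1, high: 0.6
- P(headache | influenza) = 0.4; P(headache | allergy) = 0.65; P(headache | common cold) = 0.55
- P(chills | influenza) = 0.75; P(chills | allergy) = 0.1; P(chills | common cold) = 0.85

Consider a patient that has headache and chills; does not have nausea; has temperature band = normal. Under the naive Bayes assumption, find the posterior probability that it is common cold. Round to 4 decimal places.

0.4752

influenza: 0.1 × (1−0.7) × 0.7 × 0.4 × 0.75 = 0.0063
allergy: 0.65 × (1−0.2) × 0.1 × 0.65 × 0.1 = 0.00338
common cold: 0.25 × (1−0.75) × 0.3 × 0.55 × 0.85 = 0.008765625
P(common cold | x) = 0.008765625 / 0.018445625 ≈ 0.4752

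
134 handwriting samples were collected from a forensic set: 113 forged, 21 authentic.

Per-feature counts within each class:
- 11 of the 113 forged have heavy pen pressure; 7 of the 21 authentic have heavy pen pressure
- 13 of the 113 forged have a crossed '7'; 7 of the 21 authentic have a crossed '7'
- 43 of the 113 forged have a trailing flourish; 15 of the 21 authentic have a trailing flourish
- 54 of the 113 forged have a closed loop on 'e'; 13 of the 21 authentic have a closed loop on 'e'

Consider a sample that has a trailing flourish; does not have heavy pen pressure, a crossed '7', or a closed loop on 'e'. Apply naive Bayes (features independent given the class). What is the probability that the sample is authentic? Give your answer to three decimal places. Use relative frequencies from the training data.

0.124

forged: (113/134) × (102/113) × (100/113) × (43/113) × (59/113) ≈ 0.133838
authentic: (21/134) × (14/21) × (14/21) × (15/21) × (8/21) ≈ 0.0189529
P(authentic | x) = 0.0189529 / 0.1527909 ≈ 0.124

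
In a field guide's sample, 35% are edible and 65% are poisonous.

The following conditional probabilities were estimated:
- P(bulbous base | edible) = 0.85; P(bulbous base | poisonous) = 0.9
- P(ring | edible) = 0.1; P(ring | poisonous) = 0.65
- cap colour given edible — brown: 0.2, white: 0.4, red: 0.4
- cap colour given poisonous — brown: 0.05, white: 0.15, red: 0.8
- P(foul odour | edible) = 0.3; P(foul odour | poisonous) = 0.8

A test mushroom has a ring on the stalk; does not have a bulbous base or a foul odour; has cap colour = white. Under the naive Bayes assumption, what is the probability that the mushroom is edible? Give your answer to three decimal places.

edible: 0.35 × (1−0.85) × 0.1 × 0.4 × (1−0.3) = 0.00147
poisonous: 0.65 × (1−0.9) × 0.65 × 0.15 × (1−0.8) = 0.0012675
P(edible | x) = 0.00147 / 0.0027375 ≈ 0.537

0.537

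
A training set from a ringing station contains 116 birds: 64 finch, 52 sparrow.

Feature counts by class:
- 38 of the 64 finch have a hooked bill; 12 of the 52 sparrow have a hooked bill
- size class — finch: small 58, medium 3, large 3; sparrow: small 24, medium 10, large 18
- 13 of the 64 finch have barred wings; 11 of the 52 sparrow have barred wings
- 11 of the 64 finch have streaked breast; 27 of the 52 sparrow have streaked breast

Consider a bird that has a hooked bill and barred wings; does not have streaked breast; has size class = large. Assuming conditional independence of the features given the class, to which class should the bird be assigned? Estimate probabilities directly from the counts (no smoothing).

finch: (64/116) × (38/64) × (3/64) × (13/64) × (53/64) ≈ 0.00258301
sparrow: (52/116) × (12/52) × (18/52) × (11/52) × (25/52) ≈ 0.00364182
Highest score → sparrow.

sparrow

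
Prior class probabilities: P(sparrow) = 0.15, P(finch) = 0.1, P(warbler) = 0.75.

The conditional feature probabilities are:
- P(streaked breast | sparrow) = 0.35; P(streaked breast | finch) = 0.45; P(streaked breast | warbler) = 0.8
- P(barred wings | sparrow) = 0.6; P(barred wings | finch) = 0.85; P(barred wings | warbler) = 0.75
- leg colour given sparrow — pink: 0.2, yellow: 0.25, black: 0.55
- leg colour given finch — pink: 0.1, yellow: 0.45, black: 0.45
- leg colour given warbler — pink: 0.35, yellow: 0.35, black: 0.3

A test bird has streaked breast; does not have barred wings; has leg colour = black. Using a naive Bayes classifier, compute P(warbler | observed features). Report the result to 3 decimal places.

0.755

sparrow: 0.15 × 0.35 × (1−0.6) × 0.55 = 0.01155
finch: 0.1 × 0.45 × (1−0.85) × 0.45 = 0.0030375
warbler: 0.75 × 0.8 × (1−0.75) × 0.3 = 0.045
P(warbler | x) = 0.045 / 0.0595875 ≈ 0.755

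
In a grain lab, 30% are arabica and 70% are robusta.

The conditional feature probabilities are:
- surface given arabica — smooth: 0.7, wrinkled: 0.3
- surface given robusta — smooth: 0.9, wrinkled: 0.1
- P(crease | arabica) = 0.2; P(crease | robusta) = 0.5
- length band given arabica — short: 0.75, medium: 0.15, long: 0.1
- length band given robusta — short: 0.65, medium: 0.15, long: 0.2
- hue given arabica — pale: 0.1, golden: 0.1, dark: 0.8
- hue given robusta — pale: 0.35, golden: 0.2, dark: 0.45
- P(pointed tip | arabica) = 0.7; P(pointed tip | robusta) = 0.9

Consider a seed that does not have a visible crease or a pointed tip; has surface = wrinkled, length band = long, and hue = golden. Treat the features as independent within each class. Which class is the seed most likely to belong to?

arabica

arabica: 0.3 × 0.3 × (1−0.2) × 0.1 × 0.1 × (1−0.7) = 0.000216
robusta: 0.7 × 0.1 × (1−0.5) × 0.2 × 0.2 × (1−0.9) = 0.00014
Highest score → arabica.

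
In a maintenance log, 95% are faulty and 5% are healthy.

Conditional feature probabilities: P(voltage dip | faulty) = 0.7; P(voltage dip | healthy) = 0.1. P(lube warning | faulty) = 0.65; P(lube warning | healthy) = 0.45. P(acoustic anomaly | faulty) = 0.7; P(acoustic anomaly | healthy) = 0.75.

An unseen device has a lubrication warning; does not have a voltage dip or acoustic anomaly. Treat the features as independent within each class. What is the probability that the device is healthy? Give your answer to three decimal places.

0.083

faulty: 0.95 × (1−0.7) × 0.65 × (1−0.7) = 0.055575
healthy: 0.05 × (1−0.1) × 0.45 × (1−0.75) = 0.0050625
P(healthy | x) = 0.0050625 / 0.0606375 ≈ 0.083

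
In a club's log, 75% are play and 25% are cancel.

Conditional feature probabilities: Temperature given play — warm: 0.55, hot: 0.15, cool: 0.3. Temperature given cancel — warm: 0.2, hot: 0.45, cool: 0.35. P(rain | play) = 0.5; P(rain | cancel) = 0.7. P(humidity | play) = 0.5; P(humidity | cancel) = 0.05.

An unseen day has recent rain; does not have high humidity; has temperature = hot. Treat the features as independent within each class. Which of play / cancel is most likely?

play: 0.75 × 0.15 × 0.5 × (1−0.5) = 0.028125
cancel: 0.25 × 0.45 × 0.7 × (1−0.05) = 0.0748125
Highest score → cancel.

cancel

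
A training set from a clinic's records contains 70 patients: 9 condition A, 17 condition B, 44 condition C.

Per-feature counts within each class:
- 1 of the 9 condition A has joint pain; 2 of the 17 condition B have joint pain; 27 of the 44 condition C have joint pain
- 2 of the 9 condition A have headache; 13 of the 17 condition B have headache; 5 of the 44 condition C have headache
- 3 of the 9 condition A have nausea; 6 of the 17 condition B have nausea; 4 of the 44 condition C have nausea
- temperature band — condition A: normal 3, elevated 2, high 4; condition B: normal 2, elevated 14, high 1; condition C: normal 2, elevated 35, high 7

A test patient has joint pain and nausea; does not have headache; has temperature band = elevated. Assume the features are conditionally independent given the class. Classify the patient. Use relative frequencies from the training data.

condition C

condition A: (9/70) × (1/9) × (7/9) × (3/9) × (2/9) ≈ 0.000823045
condition B: (17/70) × (2/17) × (4/17) × (6/17) × (14/17) ≈ 0.001954
condition C: (44/70) × (27/44) × (39/44) × (4/44) × (35/44) ≈ 0.024723
Highest score → condition C.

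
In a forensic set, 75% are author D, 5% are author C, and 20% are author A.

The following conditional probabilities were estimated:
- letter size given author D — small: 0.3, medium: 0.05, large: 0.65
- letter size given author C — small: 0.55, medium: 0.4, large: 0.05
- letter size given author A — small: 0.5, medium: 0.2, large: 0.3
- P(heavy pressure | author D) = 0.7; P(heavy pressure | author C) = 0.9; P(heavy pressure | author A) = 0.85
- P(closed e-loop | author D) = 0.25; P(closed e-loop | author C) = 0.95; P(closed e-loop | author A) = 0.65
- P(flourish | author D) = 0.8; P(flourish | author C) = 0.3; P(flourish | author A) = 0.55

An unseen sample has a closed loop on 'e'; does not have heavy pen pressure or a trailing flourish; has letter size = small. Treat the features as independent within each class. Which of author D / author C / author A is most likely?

author D: 0.75 × 0.3 × (1−0.7) × 0.25 × (1−0.8) = 0.003375
author C: 0.05 × 0.55 × (1−0.9) × 0.95 × (1−0.3) = 0.00182875
author A: 0.2 × 0.5 × (1−0.85) × 0.65 × (1−0.55) = 0.0043875
Highest score → author A.

author A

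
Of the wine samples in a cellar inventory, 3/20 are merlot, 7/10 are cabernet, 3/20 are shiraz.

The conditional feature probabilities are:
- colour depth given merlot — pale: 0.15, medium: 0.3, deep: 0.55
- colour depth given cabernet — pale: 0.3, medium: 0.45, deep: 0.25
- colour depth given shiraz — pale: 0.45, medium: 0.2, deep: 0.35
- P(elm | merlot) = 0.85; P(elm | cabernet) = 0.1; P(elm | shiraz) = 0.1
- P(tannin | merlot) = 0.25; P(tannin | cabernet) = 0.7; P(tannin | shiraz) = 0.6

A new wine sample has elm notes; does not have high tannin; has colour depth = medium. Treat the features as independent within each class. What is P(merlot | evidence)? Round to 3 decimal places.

merlot: 0.15 × 0.3 × 0.85 × (1−0.25) = 0.0286875
cabernet: 0.7 × 0.45 × 0.1 × (1−0.7) = 0.00945
shiraz: 0.15 × 0.2 × 0.1 × (1−0.6) = 0.0012
P(merlot | x) = 0.0286875 / 0.0393375 ≈ 0.729

0.729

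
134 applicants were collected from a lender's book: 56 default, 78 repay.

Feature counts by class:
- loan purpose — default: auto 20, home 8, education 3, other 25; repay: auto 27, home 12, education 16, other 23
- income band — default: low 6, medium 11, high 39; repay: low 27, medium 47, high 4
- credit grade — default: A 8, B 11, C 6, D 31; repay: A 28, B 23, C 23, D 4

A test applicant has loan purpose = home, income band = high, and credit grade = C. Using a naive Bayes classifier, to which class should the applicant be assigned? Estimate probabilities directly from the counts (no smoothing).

default: (56/134) × (8/56) × (39/56) × (6/56) ≈ 0.00445477
repay: (78/134) × (12/78) × (4/78) × (23/78) ≈ 0.00135418
Highest score → default.

default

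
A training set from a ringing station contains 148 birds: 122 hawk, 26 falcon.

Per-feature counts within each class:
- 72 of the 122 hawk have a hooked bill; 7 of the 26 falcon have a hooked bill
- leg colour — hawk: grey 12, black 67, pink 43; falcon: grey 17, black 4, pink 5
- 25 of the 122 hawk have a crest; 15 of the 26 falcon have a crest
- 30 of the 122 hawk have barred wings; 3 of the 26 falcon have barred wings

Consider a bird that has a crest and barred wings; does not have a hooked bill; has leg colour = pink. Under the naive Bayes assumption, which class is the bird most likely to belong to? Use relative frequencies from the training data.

hawk

hawk: (122/148) × (50/122) × (43/122) × (25/122) × (30/122) ≈ 0.0060001
falcon: (26/148) × (19/26) × (5/26) × (15/26) × (3/26) ≈ 0.00164344
Highest score → hawk.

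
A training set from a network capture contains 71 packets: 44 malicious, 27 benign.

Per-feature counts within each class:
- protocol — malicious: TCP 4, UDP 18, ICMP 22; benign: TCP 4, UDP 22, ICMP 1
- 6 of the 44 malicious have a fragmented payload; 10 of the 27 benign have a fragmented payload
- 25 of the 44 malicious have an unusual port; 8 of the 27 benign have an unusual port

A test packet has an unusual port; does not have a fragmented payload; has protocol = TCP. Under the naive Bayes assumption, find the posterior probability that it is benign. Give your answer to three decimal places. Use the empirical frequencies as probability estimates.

malicious: (44/71) × (4/44) × (38/44) × (25/44) ≈ 0.0276452
benign: (27/71) × (4/27) × (17/27) × (8/27) ≈ 0.0105102
P(benign | x) = 0.0105102 / 0.0381554 ≈ 0.275

0.275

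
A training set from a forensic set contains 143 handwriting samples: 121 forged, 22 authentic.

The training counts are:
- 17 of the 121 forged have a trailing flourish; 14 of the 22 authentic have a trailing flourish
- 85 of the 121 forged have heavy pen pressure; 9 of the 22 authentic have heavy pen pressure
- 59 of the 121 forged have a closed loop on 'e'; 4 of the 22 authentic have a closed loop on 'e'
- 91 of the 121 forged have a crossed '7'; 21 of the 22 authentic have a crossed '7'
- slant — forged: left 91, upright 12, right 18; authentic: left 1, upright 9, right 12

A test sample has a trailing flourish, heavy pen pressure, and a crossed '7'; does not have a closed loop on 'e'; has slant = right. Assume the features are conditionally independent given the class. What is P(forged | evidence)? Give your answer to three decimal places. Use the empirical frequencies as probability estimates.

forged: (121/143) × (17/121) × (85/121) × (62/121) × (91/121) × (18/121) ≈ 0.00478736
authentic: (22/143) × (14/22) × (9/22) × (18/22) × (21/22) × (12/22) ≈ 0.0170615
P(forged | x) = 0.00478736 / 0.02184886 ≈ 0.219

0.219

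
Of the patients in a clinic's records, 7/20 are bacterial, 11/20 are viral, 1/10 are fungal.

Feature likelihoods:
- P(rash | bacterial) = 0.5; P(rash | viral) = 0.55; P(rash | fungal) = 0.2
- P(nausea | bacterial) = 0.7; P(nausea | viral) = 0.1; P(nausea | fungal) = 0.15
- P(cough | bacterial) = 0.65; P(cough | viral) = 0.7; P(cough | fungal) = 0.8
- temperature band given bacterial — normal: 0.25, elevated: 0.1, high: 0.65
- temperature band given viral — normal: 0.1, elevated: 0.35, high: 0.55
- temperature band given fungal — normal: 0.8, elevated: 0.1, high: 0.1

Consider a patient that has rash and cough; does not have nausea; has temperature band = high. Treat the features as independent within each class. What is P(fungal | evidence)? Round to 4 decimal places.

0.0106

bacterial: 0.35 × 0.5 × (1−0.7) × 0.65 × 0.65 = 0.02218125
viral: 0.55 × 0.55 × (1−0.1) × 0.7 × 0.55 = 0.10481625
fungal: 0.1 × 0.2 × (1−0.15) × 0.8 × 0.1 = 0.00136
P(fungal | x) = 0.00136 / 0.1283575 ≈ 0.0106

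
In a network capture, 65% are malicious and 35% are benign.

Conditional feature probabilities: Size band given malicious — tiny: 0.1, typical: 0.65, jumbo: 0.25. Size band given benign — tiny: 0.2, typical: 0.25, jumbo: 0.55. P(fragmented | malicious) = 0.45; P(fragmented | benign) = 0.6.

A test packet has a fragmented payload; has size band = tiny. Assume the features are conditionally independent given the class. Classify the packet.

benign

malicious: 0.65 × 0.1 × 0.45 = 0.02925
benign: 0.35 × 0.2 × 0.6 = 0.042
Highest score → benign.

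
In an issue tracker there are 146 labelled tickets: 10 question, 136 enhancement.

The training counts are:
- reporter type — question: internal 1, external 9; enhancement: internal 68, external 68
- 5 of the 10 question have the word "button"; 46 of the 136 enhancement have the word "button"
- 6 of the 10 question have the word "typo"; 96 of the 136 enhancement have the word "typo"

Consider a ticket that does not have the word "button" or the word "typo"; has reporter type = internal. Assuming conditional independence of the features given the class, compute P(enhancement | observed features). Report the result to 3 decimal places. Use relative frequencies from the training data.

question: (10/146) × (1/10) × (5/10) × (4/10) ≈ 0.00136986
enhancement: (136/146) × (68/136) × (90/136) × (40/136) ≈ 0.0906527
P(enhancement | x) = 0.0906527 / 0.09202256 ≈ 0.985

0.985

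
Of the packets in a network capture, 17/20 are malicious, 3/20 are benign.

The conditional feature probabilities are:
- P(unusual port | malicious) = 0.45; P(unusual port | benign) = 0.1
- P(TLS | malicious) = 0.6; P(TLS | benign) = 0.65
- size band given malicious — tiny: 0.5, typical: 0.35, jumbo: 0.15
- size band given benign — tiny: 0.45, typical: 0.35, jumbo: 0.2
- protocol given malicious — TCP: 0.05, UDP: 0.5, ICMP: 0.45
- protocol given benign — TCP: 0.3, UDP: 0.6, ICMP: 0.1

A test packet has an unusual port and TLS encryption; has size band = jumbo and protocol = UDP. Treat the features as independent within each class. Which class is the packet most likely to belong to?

malicious: 0.85 × 0.45 × 0.6 × 0.15 × 0.5 = 0.0172125
benign: 0.15 × 0.1 × 0.65 × 0.2 × 0.6 = 0.00117
Highest score → malicious.

malicious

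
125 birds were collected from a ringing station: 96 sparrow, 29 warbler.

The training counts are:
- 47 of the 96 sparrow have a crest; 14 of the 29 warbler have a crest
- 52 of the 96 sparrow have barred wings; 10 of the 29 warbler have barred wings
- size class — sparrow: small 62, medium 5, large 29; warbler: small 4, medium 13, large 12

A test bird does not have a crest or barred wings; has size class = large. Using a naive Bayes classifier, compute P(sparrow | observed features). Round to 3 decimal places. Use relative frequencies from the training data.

0.625

sparrow: (96/125) × (49/96) × (44/96) × (29/96) ≈ 0.0542743
warbler: (29/125) × (15/29) × (19/29) × (12/29) ≈ 0.0325327
P(sparrow | x) = 0.0542743 / 0.086807 ≈ 0.625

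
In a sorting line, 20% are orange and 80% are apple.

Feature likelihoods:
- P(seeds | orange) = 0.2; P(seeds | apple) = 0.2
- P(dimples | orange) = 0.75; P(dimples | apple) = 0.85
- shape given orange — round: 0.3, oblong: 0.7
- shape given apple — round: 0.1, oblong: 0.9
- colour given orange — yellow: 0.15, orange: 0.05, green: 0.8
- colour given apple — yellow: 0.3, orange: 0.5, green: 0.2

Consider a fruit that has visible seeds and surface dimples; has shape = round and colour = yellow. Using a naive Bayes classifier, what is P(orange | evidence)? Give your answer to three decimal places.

orange: 0.2 × 0.2 × 0.75 × 0.3 × 0.15 = 0.00135
apple: 0.8 × 0.2 × 0.85 × 0.1 × 0.3 = 0.00408
P(orange | x) = 0.00135 / 0.00543 ≈ 0.249

0.249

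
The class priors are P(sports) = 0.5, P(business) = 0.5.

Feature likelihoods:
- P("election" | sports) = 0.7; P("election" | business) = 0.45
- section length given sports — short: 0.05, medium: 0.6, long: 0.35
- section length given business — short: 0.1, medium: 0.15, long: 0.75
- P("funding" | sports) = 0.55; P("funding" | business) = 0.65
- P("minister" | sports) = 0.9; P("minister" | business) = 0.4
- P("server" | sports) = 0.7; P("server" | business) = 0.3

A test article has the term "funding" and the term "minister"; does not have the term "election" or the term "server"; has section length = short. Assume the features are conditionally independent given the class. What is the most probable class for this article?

sports: 0.5 × (1−0.7) × 0.05 × 0.55 × 0.9 × (1−0.7) = 0.00111375
business: 0.5 × (1−0.45) × 0.1 × 0.65 × 0.4 × (1−0.3) = 0.005005
Highest score → business.

business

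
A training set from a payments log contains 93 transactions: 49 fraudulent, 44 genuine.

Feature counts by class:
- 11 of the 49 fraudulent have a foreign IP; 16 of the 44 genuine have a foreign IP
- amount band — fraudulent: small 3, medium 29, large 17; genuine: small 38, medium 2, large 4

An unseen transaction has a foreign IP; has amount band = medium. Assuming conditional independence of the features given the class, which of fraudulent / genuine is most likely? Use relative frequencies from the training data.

fraudulent: (49/93) × (11/49) × (29/49) ≈ 0.0700022
genuine: (44/93) × (16/44) × (2/44) ≈ 0.00782014
Highest score → fraudulent.

fraudulent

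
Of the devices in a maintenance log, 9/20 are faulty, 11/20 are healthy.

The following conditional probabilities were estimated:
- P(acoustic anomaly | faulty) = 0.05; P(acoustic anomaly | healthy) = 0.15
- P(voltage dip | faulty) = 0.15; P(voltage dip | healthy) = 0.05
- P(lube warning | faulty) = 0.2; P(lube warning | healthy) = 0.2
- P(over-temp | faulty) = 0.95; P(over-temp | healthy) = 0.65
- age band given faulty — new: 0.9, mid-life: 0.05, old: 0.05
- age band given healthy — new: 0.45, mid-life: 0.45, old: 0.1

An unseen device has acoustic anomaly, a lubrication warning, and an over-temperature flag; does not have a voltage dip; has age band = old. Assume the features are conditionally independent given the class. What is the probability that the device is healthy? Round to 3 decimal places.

0.849

faulty: 0.45 × 0.05 × (1−0.15) × 0.2 × 0.95 × 0.05 = 0.0001816875
healthy: 0.55 × 0.15 × (1−0.05) × 0.2 × 0.65 × 0.1 = 0.001018875
P(healthy | x) = 0.001018875 / 0.0012005625 ≈ 0.849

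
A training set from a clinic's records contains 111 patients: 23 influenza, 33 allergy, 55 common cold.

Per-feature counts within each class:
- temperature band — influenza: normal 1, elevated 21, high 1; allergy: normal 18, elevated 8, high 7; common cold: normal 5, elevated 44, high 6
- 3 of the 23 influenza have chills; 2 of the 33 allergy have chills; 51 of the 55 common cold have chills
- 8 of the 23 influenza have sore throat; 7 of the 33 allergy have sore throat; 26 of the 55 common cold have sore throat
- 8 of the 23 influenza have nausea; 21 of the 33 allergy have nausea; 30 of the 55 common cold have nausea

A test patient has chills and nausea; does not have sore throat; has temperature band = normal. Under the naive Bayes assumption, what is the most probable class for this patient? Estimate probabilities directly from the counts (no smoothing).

common cold

influenza: (23/111) × (1/23) × (3/23) × (15/23) × (8/23) ≈ 0.000266561
allergy: (33/111) × (18/33) × (2/33) × (26/33) × (21/33) ≈ 0.00492754
common cold: (55/111) × (5/55) × (51/55) × (29/55) × (30/55) ≈ 0.0120129
Highest score → common cold.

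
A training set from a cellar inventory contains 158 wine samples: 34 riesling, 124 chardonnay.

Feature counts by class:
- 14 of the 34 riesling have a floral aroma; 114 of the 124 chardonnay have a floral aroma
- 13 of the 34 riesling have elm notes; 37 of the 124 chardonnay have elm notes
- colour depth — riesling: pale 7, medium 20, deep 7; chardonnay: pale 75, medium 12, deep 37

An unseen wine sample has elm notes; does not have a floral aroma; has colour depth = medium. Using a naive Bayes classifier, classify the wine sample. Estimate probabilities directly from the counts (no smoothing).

riesling

riesling: (34/158) × (20/34) × (13/34) × (20/34) ≈ 0.0284701
chardonnay: (124/158) × (10/124) × (37/124) × (12/124) ≈ 0.00182761
Highest score → riesling.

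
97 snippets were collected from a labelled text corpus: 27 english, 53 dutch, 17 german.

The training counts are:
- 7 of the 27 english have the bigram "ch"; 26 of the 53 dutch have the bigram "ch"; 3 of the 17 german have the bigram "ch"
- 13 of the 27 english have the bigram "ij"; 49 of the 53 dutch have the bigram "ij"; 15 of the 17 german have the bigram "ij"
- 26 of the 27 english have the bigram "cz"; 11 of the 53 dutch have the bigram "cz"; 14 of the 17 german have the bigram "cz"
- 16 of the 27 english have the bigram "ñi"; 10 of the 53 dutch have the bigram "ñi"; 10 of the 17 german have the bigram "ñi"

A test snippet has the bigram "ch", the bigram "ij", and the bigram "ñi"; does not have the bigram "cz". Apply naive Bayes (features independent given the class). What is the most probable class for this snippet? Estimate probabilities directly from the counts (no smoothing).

dutch

english: (27/97) × (7/27) × (13/27) × (1/27) × (16/27) ≈ 0.000762603
dutch: (53/97) × (26/53) × (49/53) × (42/53) × (10/53) ≈ 0.0370527
german: (17/97) × (3/17) × (15/17) × (3/17) × (10/17) ≈ 0.0028328
Highest score → dutch.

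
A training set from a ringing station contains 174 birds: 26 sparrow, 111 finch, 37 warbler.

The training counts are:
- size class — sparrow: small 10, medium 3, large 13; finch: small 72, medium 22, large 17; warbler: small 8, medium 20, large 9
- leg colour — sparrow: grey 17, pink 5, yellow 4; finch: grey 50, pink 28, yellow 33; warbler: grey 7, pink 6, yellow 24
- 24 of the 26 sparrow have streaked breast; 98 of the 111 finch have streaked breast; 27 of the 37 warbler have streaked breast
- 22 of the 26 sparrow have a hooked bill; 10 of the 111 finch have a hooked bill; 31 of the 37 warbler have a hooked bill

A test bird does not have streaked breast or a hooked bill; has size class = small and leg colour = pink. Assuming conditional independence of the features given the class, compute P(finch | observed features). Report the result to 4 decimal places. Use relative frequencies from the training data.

0.9605

sparrow: (26/174) × (10/26) × (5/26) × (2/26) × (4/26) ≈ 0.000130795
finch: (111/174) × (72/111) × (28/111) × (13/111) × (101/111) ≈ 0.0111234
warbler: (37/174) × (8/37) × (6/37) × (10/37) × (6/37) ≈ 0.000326767
P(finch | x) = 0.0111234 / 0.011580962 ≈ 0.9605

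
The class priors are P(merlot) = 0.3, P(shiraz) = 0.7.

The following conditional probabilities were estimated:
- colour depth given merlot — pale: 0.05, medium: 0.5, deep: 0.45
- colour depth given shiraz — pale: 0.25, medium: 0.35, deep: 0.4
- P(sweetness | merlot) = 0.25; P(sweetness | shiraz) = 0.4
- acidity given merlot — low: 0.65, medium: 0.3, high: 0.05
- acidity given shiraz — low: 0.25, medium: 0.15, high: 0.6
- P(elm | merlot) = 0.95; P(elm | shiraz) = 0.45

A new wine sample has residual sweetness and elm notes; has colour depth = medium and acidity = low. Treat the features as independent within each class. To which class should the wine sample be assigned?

merlot: 0.3 × 0.5 × 0.25 × 0.65 × 0.95 = 0.02315625
shiraz: 0.7 × 0.35 × 0.4 × 0.25 × 0.45 = 0.011025
Highest score → merlot.

merlot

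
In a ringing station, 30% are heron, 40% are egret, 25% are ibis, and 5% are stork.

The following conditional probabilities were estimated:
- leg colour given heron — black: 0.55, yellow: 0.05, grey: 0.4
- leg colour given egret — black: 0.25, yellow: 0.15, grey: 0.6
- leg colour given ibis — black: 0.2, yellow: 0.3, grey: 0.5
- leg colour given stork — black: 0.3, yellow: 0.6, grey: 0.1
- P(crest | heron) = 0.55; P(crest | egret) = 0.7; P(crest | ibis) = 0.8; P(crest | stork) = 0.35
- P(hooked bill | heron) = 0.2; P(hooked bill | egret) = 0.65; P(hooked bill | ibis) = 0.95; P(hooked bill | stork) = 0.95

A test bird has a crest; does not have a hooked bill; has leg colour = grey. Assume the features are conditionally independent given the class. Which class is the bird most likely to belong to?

egret

heron: 0.3 × 0.4 × 0.55 × (1−0.2) = 0.0528
egret: 0.4 × 0.6 × 0.7 × (1−0.65) = 0.0588
ibis: 0.25 × 0.5 × 0.8 × (1−0.95) = 0.005
stork: 0.05 × 0.1 × 0.35 × (1−0.95) = 0.0000875
Highest score → egret.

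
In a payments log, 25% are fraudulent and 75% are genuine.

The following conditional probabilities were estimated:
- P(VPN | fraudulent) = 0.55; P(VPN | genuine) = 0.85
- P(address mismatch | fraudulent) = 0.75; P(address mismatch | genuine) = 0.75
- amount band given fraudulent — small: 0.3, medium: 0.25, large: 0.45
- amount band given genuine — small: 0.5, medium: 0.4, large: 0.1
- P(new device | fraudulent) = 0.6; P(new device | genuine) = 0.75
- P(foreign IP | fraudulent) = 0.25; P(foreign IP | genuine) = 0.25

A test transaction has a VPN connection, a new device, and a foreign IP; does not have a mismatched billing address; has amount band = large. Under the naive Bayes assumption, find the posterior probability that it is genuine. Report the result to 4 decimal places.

fraudulent: 0.25 × 0.55 × (1−0.75) × 0.45 × 0.6 × 0.25 = 0.0023203125
genuine: 0.75 × 0.85 × (1−0.75) × 0.1 × 0.75 × 0.25 = 0.00298828125
P(genuine | x) = 0.00298828125 / 0.00530859375 ≈ 0.5629

0.5629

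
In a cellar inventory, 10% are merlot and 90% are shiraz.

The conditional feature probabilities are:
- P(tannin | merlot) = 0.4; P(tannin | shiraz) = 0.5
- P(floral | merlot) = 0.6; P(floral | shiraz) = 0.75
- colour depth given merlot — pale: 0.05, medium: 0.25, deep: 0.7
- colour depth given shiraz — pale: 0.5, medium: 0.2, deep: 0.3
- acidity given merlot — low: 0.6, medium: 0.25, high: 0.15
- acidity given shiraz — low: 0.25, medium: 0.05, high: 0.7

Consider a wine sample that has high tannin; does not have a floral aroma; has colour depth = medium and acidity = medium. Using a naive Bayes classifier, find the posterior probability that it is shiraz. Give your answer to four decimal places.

0.5294

merlot: 0.1 × 0.4 × (1−0.6) × 0.25 × 0.25 = 0.001
shiraz: 0.9 × 0.5 × (1−0.75) × 0.2 × 0.05 = 0.001125
P(shiraz | x) = 0.001125 / 0.002125 ≈ 0.5294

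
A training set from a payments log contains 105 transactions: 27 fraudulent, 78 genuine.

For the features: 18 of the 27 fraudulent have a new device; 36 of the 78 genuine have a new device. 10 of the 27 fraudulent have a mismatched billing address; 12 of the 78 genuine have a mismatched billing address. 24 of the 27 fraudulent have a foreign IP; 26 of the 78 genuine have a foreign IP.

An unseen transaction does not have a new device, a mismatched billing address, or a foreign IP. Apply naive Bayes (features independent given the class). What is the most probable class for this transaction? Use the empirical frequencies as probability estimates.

fraudulent: (27/105) × (9/27) × (17/27) × (3/27) ≈ 0.00599647
genuine: (78/105) × (42/78) × (66/78) × (52/78) ≈ 0.225641
Highest score → genuine.

genuine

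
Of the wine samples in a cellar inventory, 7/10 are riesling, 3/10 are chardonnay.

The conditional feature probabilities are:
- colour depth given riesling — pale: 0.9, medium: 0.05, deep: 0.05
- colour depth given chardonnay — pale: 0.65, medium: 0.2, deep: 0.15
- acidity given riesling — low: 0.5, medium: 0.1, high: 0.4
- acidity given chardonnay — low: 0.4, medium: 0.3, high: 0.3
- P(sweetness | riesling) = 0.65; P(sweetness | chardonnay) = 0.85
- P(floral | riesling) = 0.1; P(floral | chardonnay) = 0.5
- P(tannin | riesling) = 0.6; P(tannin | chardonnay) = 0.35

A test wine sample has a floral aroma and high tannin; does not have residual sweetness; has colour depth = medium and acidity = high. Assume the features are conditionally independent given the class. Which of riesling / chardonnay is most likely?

riesling: 0.7 × 0.05 × 0.4 × (1−0.65) × 0.1 × 0.6 = 0.000294
chardonnay: 0.3 × 0.2 × 0.3 × (1−0.85) × 0.5 × 0.35 = 0.0004725
Highest score → chardonnay.

chardonnay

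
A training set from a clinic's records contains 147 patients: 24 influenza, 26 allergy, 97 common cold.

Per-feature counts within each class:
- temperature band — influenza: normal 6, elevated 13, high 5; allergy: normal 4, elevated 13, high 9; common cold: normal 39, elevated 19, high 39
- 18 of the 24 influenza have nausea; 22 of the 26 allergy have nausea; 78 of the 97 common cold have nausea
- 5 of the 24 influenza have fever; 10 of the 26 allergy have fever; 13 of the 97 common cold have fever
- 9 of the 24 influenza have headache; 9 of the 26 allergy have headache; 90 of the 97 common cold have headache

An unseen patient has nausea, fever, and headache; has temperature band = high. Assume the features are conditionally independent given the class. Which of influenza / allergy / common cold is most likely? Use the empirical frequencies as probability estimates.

influenza: (24/147) × (5/24) × (18/24) × (5/24) × (9/24) ≈ 0.00199298
allergy: (26/147) × (9/26) × (22/26) × (10/26) × (9/26) ≈ 0.00689716
common cold: (97/147) × (39/97) × (78/97) × (13/97) × (90/97) ≈ 0.0265285
Highest score → common cold.

common cold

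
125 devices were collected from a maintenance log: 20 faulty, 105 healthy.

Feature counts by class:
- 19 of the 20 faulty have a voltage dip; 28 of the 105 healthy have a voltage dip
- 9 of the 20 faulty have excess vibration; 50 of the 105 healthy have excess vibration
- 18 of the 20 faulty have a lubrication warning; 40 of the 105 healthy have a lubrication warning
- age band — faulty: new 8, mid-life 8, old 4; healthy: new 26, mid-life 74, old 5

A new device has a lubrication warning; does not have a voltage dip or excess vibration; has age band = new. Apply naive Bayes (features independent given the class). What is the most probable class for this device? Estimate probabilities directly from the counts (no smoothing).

healthy

faulty: (20/125) × (1/20) × (11/20) × (18/20) × (8/20) = 0.001584
healthy: (105/125) × (77/105) × (55/105) × (40/105) × (26/105) ≈ 0.0304375
Highest score → healthy.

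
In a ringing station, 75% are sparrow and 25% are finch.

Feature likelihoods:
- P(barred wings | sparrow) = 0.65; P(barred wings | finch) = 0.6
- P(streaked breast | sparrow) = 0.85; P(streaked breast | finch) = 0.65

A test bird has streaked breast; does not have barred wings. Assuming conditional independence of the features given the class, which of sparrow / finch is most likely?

sparrow

sparrow: 0.75 × (1−0.65) × 0.85 = 0.223125
finch: 0.25 × (1−0.6) × 0.65 = 0.065
Highest score → sparrow.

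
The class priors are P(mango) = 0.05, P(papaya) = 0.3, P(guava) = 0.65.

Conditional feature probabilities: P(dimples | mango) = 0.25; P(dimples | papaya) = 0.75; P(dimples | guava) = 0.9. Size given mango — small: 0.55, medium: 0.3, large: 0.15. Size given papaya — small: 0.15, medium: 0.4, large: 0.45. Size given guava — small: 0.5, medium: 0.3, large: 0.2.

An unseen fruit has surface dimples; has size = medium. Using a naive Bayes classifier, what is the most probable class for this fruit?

guava

mango: 0.05 × 0.25 × 0.3 = 0.00375
papaya: 0.3 × 0.75 × 0.4 = 0.09
guava: 0.65 × 0.9 × 0.3 = 0.1755
Highest score → guava.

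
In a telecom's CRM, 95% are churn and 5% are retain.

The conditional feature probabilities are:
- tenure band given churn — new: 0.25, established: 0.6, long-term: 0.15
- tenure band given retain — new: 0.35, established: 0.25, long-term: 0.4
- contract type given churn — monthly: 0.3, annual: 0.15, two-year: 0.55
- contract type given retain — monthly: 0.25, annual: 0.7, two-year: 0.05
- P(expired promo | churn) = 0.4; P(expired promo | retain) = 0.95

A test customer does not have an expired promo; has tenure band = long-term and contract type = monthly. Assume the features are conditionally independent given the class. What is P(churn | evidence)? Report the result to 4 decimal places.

0.9903

churn: 0.95 × 0.15 × 0.3 × (1−0.4) = 0.02565
retain: 0.05 × 0.4 × 0.25 × (1−0.95) = 0.00025
P(churn | x) = 0.02565 / 0.0259 ≈ 0.9903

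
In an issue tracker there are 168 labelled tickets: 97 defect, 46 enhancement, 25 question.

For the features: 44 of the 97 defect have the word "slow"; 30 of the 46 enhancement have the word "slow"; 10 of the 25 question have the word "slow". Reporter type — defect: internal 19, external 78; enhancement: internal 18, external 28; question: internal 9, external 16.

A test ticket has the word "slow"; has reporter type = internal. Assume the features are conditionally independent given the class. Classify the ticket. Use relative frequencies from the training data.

enhancement

defect: (97/168) × (44/97) × (19/97) ≈ 0.0513009
enhancement: (46/168) × (30/46) × (18/46) ≈ 0.0698758
question: (25/168) × (10/25) × (9/25) ≈ 0.0214286
Highest score → enhancement.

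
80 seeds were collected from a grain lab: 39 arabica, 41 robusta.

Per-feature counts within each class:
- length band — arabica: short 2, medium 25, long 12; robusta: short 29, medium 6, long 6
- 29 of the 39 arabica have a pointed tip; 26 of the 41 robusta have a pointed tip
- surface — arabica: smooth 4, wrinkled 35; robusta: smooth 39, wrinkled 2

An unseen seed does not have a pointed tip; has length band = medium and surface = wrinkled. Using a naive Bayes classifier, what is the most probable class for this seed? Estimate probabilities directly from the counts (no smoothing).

arabica

arabica: (39/80) × (25/39) × (10/39) × (35/39) ≈ 0.0719099
robusta: (41/80) × (6/41) × (15/41) × (2/41) ≈ 0.00133849
Highest score → arabica.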